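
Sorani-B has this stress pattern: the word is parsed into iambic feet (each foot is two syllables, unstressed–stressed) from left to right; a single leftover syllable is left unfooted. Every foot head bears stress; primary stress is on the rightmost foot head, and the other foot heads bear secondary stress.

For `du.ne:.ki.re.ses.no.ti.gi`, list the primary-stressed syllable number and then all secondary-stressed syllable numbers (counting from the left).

Parse left to right into iambic (σˈσ) feet: (du.ˈne:) (ki.ˈre) (ses.ˈno) (ti.ˈgi).
Foot heads (stressed positions): 2, 4, 6, 8.
End Rule Rightmost: primary stress on the rightmost head = syllable 8.
Secondary stress on 2, 4, 6: du.ˌne:.ki.ˌre.ses.ˌno.ti.ˈgi.

primary 8, secondary 2, 4, 6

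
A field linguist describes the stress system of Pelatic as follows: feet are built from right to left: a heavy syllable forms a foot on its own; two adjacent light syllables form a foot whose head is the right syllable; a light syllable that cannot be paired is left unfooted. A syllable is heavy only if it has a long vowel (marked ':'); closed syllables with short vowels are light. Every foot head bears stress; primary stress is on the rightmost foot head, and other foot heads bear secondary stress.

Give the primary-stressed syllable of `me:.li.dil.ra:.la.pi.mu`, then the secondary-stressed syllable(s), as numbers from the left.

primary 7, secondary 1, 3, 4

Weights: 1 me: H, 2 li L, 3 dil L, 4 ra: H, 5 la L, 6 pi L, 7 mu L.
Parse right to left (heavy = foot alone; LL = one foot; stranded L unfooted): (ˈme:) (li.ˈdil) (ˈra:) la (pi.ˈmu).
Foot heads: 1, 3, 4, 7.
Primary stress on the rightmost head = syllable 7.
Secondary stress on 1, 3, 4: ˌme:.li.ˌdil.ˌra:.la.pi.ˈmu.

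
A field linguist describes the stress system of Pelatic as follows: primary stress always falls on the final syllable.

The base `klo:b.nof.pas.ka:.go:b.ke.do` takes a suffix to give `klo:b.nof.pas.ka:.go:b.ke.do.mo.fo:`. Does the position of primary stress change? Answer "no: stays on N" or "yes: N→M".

Base `klo:b.nof.pas.ka:.go:b.ke.do` (7 syllables):
  The word has 7 syllables; the final syllable is syllable 7 (do).
  → primary stress on syllable 7.
Suffixed `klo:b.nof.pas.ka:.go:b.ke.do.mo.fo:` (9 syllables):
  The word has 9 syllables; the final syllable is syllable 9 (fo:).
  → primary stress on syllable 9.

yes: 7→9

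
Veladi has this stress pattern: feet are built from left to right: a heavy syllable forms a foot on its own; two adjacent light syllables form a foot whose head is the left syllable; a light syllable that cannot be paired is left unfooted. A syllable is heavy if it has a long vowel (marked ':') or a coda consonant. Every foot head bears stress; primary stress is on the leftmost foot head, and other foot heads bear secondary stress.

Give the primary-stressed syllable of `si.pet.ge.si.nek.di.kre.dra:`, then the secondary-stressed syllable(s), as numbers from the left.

primary 2, secondary 3, 5, 6, 8

Weights: 1 si L, 2 pet H, 3 ge L, 4 si L, 5 nek H, 6 di L, 7 kre L, 8 dra: H.
Parse left to right (heavy = foot alone; LL = one foot; stranded L unfooted): si (ˈpet) (ˈge.si) (ˈnek) (ˈdi.kre) (ˈdra:).
Foot heads: 2, 3, 5, 6, 8.
Primary stress on the leftmost head = syllable 2.
Secondary stress on 3, 5, 6, 8: si.ˈpet.ˌge.si.ˌnek.ˌdi.kre.ˌdra:.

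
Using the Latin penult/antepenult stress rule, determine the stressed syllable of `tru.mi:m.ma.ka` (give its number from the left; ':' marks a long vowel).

Classical Latin: stress the penult if heavy (long vowel or closed), else the antepenult.
Weights: 2 mi:m H, 3 ma L, 4 ka L.
The penult (syllable 3, ma) is light, so stress falls on the antepenult (syllable 2, mi:m).
Stress on syllable 2: tru.ˈmi:m.ma.ka.

2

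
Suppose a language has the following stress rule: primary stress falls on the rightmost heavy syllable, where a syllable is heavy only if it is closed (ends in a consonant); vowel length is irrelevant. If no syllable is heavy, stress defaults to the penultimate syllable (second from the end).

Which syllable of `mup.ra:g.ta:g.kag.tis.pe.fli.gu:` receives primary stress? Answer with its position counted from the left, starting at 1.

Weights: 1 mup H, 2 ra:g H, 3 ta:g H, 4 kag H, 5 tis H, 6 pe L, 7 fli L, 8 gu: L.
Heavy syllables in the domain: 1, 2, 3, 4, 5. The rightmost is syllable 5 (tis).
Primary stress: syllable 5 → mup.ra:g.ta:g.kag.ˈtis.pe.fli.gu:.

5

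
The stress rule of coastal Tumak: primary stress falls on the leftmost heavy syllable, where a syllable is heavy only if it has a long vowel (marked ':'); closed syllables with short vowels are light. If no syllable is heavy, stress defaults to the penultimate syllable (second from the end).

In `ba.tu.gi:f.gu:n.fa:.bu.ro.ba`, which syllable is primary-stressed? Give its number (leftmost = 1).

3

Weights: 1 ba L, 2 tu L, 3 gi:f H, 4 gu:n H, 5 fa: H, 6 bu L, 7 ro L, 8 ba L.
Heavy syllables in the domain: 3, 4, 5. The leftmost is syllable 3 (gi:f).
Primary stress: syllable 3 → ba.tu.ˈgi:f.gu:n.fa:.bu.ro.ba.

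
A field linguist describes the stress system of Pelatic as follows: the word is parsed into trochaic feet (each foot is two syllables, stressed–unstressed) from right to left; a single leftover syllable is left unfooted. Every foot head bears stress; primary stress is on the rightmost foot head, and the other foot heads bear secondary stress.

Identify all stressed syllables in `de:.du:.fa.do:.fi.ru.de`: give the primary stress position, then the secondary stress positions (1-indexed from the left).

Parse right to left into trochaic (ˈσσ) feet: de: (ˈdu:.fa) (ˈdo:.fi) (ˈru.de). Syllable 1 is left unfooted.
Foot heads (stressed positions): 2, 4, 6.
End Rule Rightmost: primary stress on the rightmost head = syllable 6.
Secondary stress on 2, 4: de:.ˌdu:.fa.ˌdo:.fi.ˈru.de.

primary 6, secondary 2, 4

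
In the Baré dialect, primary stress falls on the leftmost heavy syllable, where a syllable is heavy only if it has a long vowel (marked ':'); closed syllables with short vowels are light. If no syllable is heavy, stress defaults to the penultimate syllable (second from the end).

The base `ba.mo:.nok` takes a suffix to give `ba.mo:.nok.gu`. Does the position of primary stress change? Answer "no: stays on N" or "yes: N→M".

no: stays on 2

Base `ba.mo:.nok` (3 syllables):
  Weights: 1 ba L, 2 mo: H, 3 nok L.
  Heavy syllables in the domain: 2. The leftmost is syllable 2 (mo:).
  → primary stress on syllable 2.
Suffixed `ba.mo:.nok.gu` (4 syllables):
  Weights: 1 ba L, 2 mo: H, 3 nok L, 4 gu L.
  Heavy syllables in the domain: 2. The leftmost is syllable 2 (mo:).
  → primary stress on syllable 2.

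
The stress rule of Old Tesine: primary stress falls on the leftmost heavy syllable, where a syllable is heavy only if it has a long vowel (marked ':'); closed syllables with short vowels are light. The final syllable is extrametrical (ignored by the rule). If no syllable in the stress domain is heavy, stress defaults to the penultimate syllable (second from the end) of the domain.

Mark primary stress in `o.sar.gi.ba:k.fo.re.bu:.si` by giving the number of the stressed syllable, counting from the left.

The final syllable (8, si) is extrametrical; the stress domain is syllables 1–7.
Weights: 1 o L, 2 sar L, 3 gi L, 4 ba:k H, 5 fo L, 6 re L, 7 bu: H.
Heavy syllables in the domain: 4, 7. The leftmost is syllable 4 (ba:k).
Primary stress: syllable 4 → o.sar.gi.ˈba:k.fo.re.bu:.si.

4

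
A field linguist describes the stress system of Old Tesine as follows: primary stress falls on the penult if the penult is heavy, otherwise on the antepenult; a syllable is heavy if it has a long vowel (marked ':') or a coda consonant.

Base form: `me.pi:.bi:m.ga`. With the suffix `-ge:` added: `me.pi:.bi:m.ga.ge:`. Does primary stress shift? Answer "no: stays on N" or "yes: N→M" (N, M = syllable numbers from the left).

no: stays on 3

Base `me.pi:.bi:m.ga` (4 syllables):
  Weights: 2 pi: H, 3 bi:m H, 4 ga L.
  The penult (syllable 3, bi:m) is heavy, so it takes stress.
  → primary stress on syllable 3.
Suffixed `me.pi:.bi:m.ga.ge:` (5 syllables):
  Weights: 3 bi:m H, 4 ga L, 5 ge: H.
  The penult (syllable 4, ga) is light, so stress falls on the antepenult (syllable 3, bi:m).
  → primary stress on syllable 3.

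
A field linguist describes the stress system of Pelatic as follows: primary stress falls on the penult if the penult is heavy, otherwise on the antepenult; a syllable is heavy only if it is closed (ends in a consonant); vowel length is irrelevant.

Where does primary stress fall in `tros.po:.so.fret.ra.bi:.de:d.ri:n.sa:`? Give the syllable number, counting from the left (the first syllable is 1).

8

Weights: 7 de:d H, 8 ri:n H, 9 sa: L.
The penult (syllable 8, ri:n) is heavy, so it takes stress.
Primary stress: syllable 8 → tros.po:.so.fret.ra.bi:.de:d.ˈri:n.sa:.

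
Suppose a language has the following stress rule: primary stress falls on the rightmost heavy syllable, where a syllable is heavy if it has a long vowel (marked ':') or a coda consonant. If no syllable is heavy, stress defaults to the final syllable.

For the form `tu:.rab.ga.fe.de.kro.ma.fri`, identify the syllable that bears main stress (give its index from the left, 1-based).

Weights: 1 tu: H, 2 rab H, 3 ga L, 4 fe L, 5 de L, 6 kro L, 7 ma L, 8 fri L.
Heavy syllables in the domain: 1, 2. The rightmost is syllable 2 (rab).
Primary stress: syllable 2 → tu:.ˈrab.ga.fe.de.kro.ma.fri.

2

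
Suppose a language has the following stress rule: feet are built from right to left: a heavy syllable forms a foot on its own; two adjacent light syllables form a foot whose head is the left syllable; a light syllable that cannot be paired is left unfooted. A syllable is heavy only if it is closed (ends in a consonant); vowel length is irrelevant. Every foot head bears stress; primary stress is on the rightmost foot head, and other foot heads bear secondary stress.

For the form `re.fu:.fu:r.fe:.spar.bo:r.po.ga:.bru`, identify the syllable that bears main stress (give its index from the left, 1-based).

8

Weights: 1 re L, 2 fu: L, 3 fu:r H, 4 fe: L, 5 spar H, 6 bo:r H, 7 po L, 8 ga: L, 9 bru L.
Parse right to left (heavy = foot alone; LL = one foot; stranded L unfooted): (ˈre.fu:) (ˈfu:r) fe: (ˈspar) (ˈbo:r) po (ˈga:.bru).
Foot heads: 1, 3, 5, 6, 8.
Primary stress on the rightmost head = syllable 8.
Primary stress: syllable 8 → re.fu:.fu:r.fe:.spar.bo:r.po.ˈga:.bru.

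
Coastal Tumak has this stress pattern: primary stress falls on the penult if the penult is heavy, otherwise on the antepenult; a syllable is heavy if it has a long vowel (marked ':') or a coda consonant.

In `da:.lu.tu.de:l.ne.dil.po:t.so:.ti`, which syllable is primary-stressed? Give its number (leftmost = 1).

8

Weights: 7 po:t H, 8 so: H, 9 ti L.
The penult (syllable 8, so:) is heavy, so it takes stress.
Primary stress: syllable 8 → da:.lu.tu.de:l.ne.dil.po:t.ˈso:.ti.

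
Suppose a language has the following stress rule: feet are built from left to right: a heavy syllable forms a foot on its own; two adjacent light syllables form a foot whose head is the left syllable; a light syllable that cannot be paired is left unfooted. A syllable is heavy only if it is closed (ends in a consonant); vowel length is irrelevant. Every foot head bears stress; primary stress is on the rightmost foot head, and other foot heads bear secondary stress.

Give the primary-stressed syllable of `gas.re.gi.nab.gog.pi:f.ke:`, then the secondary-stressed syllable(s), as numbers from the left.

Weights: 1 gas H, 2 re L, 3 gi L, 4 nab H, 5 gog H, 6 pi:f H, 7 ke: L.
Parse left to right (heavy = foot alone; LL = one foot; stranded L unfooted): (ˈgas) (ˈre.gi) (ˈnab) (ˈgog) (ˈpi:f) ke:.
Foot heads: 1, 2, 4, 5, 6.
Primary stress on the rightmost head = syllable 6.
Secondary stress on 1, 2, 4, 5: ˌgas.ˌre.gi.ˌnab.ˌgog.ˈpi:f.ke:.

primary 6, secondary 1, 2, 4, 5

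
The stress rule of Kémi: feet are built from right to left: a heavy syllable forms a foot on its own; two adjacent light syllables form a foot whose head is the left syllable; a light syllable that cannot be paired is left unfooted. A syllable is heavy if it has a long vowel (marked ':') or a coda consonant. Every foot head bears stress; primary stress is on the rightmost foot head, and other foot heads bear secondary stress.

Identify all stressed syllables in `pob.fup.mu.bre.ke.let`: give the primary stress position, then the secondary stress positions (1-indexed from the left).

Weights: 1 pob H, 2 fup H, 3 mu L, 4 bre L, 5 ke L, 6 let H.
Parse right to left (heavy = foot alone; LL = one foot; stranded L unfooted): (ˈpob) (ˈfup) mu (ˈbre.ke) (ˈlet).
Foot heads: 1, 2, 4, 6.
Primary stress on the rightmost head = syllable 6.
Secondary stress on 1, 2, 4: ˌpob.ˌfup.mu.ˌbre.ke.ˈlet.

primary 6, secondary 1, 2, 4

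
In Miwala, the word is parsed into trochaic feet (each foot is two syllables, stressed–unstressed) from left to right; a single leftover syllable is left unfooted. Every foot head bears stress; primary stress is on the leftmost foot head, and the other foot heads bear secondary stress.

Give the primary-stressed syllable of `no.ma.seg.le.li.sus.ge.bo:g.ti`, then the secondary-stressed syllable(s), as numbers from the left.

Parse left to right into trochaic (ˈσσ) feet: (ˈno.ma) (ˈseg.le) (ˈli.sus) (ˈge.bo:g) ti. Syllable 9 is left unfooted.
Foot heads (stressed positions): 1, 3, 5, 7.
End Rule Leftmost: primary stress on the leftmost head = syllable 1.
Secondary stress on 3, 5, 7: ˈno.ma.ˌseg.le.ˌli.sus.ˌge.bo:g.ti.

primary 1, secondary 3, 5, 7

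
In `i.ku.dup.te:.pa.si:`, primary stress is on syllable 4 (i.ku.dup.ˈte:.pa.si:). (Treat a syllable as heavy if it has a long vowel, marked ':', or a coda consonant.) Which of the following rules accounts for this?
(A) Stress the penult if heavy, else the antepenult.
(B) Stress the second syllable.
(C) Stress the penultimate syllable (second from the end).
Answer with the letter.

Rule A → syllable 4 ✓.
Rule B → syllable 2 (observed: 4).
Rule C → syllable 5 (observed: 4).

A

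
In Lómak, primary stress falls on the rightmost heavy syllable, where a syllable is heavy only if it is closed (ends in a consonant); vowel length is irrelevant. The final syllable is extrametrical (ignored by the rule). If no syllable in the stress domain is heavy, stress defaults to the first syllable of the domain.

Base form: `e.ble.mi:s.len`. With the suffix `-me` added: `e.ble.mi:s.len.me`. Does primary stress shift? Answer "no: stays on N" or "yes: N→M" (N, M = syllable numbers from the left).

Base `e.ble.mi:s.len` (4 syllables):
  The final syllable (4, len) is extrametrical; the stress domain is syllables 1–3.
  Weights: 1 e L, 2 ble L, 3 mi:s H.
  Heavy syllables in the domain: 3. The rightmost is syllable 3 (mi:s).
  → primary stress on syllable 3.
Suffixed `e.ble.mi:s.len.me` (5 syllables):
  The final syllable (5, me) is extrametrical; the stress domain is syllables 1–4.
  Weights: 1 e L, 2 ble L, 3 mi:s H, 4 len H.
  Heavy syllables in the domain: 3, 4. The rightmost is syllable 4 (len).
  → primary stress on syllable 4.

yes: 3→4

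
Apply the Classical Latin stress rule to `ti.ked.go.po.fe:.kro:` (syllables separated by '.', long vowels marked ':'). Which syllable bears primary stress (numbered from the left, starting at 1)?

Classical Latin: stress the penult if heavy (long vowel or closed), else the antepenult.
Weights: 4 po L, 5 fe: H, 6 kro: H.
The penult (syllable 5, fe:) is heavy, so it takes stress.
Stress on syllable 5: ti.ked.go.po.ˈfe:.kro:.

5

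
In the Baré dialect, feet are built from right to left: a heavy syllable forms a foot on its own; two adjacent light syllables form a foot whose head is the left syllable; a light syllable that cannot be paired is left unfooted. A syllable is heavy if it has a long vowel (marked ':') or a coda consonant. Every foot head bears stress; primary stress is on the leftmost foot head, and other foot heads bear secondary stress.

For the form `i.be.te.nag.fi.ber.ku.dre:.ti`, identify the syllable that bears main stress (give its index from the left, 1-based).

Weights: 1 i L, 2 be L, 3 te L, 4 nag H, 5 fi L, 6 ber H, 7 ku L, 8 dre: H, 9 ti L.
Parse right to left (heavy = foot alone; LL = one foot; stranded L unfooted): i (ˈbe.te) (ˈnag) fi (ˈber) ku (ˈdre:) ti.
Foot heads: 2, 4, 6, 8.
Primary stress on the leftmost head = syllable 2.
Primary stress: syllable 2 → i.ˈbe.te.nag.fi.ber.ku.dre:.ti.

2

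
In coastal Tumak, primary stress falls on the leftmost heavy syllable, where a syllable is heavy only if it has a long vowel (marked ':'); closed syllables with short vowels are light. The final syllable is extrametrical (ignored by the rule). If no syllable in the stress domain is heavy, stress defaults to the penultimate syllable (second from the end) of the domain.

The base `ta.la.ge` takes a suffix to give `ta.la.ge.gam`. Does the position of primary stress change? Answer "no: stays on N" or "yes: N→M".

Base `ta.la.ge` (3 syllables):
  The final syllable (3, ge) is extrametrical; the stress domain is syllables 1–2.
  Weights: 1 ta L, 2 la L.
  No heavy syllable in the domain; default to the penultimate syllable (second from the end) of the domain = syllable 1.
  → primary stress on syllable 1.
Suffixed `ta.la.ge.gam` (4 syllables):
  The final syllable (4, gam) is extrametrical; the stress domain is syllables 1–3.
  Weights: 1 ta L, 2 la L, 3 ge L.
  No heavy syllable in the domain; default to the penultimate syllable (second from the end) of the domain = syllable 2.
  → primary stress on syllable 2.

yes: 1→2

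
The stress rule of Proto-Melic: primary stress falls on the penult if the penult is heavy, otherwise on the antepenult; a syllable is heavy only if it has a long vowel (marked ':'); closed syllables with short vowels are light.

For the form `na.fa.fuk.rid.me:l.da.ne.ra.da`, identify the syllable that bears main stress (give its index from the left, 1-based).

7

Weights: 7 ne L, 8 ra L, 9 da L.
The penult (syllable 8, ra) is light, so stress falls on the antepenult (syllable 7, ne).
Primary stress: syllable 7 → na.fa.fuk.rid.me:l.da.ˈne.ra.da.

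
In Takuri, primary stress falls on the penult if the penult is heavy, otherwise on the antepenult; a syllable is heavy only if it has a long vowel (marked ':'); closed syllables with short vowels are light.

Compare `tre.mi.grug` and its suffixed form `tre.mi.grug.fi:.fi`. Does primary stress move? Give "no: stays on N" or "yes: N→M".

Base `tre.mi.grug` (3 syllables):
  Weights: 1 tre L, 2 mi L, 3 grug L.
  The penult (syllable 2, mi) is light, so stress falls on the antepenult (syllable 1, tre).
  → primary stress on syllable 1.
Suffixed `tre.mi.grug.fi:.fi` (5 syllables):
  Weights: 3 grug L, 4 fi: H, 5 fi L.
  The penult (syllable 4, fi:) is heavy, so it takes stress.
  → primary stress on syllable 4.

yes: 1→4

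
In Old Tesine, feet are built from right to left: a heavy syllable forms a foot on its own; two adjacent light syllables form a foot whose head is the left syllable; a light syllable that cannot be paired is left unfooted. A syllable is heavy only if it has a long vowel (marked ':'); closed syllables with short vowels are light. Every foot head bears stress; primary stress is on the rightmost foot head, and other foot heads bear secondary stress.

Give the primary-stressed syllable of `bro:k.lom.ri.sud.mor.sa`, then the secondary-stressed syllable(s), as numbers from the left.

Weights: 1 bro:k H, 2 lom L, 3 ri L, 4 sud L, 5 mor L, 6 sa L.
Parse right to left (heavy = foot alone; LL = one foot; stranded L unfooted): (ˈbro:k) lom (ˈri.sud) (ˈmor.sa).
Foot heads: 1, 3, 5.
Primary stress on the rightmost head = syllable 5.
Secondary stress on 1, 3: ˌbro:k.lom.ˌri.sud.ˈmor.sa.

primary 5, secondary 1, 3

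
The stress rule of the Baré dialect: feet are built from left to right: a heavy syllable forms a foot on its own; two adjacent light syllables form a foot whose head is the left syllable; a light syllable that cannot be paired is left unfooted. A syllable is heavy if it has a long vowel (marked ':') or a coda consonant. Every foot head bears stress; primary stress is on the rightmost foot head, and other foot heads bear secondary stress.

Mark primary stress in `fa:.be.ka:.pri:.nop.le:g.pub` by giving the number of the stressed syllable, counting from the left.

7

Weights: 1 fa: H, 2 be L, 3 ka: H, 4 pri: H, 5 nop H, 6 le:g H, 7 pub H.
Parse left to right (heavy = foot alone; LL = one foot; stranded L unfooted): (ˈfa:) be (ˈka:) (ˈpri:) (ˈnop) (ˈle:g) (ˈpub).
Foot heads: 1, 3, 4, 5, 6, 7.
Primary stress on the rightmost head = syllable 7.
Primary stress: syllable 7 → fa:.be.ka:.pri:.nop.le:g.ˈpub.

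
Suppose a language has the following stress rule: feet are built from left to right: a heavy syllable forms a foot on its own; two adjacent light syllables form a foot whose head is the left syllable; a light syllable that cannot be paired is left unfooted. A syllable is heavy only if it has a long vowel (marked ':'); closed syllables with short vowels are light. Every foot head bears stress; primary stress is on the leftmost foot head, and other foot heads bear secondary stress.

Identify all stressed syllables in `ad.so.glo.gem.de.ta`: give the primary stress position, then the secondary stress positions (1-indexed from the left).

primary 1, secondary 3, 5

Weights: 1 ad L, 2 so L, 3 glo L, 4 gem L, 5 de L, 6 ta L.
Parse left to right (heavy = foot alone; LL = one foot; stranded L unfooted): (ˈad.so) (ˈglo.gem) (ˈde.ta).
Foot heads: 1, 3, 5.
Primary stress on the leftmost head = syllable 1.
Secondary stress on 3, 5: ˈad.so.ˌglo.gem.ˌde.ta.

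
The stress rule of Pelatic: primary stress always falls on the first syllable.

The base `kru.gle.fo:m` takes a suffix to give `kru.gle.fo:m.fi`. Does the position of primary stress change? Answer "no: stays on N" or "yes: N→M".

Base `kru.gle.fo:m` (3 syllables):
  The word has 3 syllables; the first syllable is syllable 1 (kru).
  → primary stress on syllable 1.
Suffixed `kru.gle.fo:m.fi` (4 syllables):
  The word has 4 syllables; the first syllable is syllable 1 (kru).
  → primary stress on syllable 1.

no: stays on 1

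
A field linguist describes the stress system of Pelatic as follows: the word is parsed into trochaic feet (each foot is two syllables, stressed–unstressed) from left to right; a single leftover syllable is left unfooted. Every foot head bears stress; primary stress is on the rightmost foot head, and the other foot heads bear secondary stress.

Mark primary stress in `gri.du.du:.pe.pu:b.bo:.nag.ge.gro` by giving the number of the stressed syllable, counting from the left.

7

Parse left to right into trochaic (ˈσσ) feet: (ˈgri.du) (ˈdu:.pe) (ˈpu:b.bo:) (ˈnag.ge) gro. Syllable 9 is left unfooted.
Foot heads (stressed positions): 1, 3, 5, 7.
End Rule Rightmost: primary stress on the rightmost head = syllable 7.
Primary stress: syllable 7 → gri.du.du:.pe.pu:b.bo:.ˈnag.ge.gro.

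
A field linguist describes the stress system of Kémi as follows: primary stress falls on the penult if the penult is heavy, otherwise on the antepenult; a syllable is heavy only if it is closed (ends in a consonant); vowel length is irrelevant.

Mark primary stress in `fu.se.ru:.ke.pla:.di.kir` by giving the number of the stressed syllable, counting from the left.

Weights: 5 pla: L, 6 di L, 7 kir H.
The penult (syllable 6, di) is light, so stress falls on the antepenult (syllable 5, pla:).
Primary stress: syllable 5 → fu.se.ru:.ke.ˈpla:.di.kir.

5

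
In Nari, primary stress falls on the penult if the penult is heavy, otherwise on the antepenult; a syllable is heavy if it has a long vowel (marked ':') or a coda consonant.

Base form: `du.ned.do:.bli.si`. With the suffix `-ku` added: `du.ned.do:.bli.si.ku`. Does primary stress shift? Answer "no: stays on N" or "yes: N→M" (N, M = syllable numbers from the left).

yes: 3→4

Base `du.ned.do:.bli.si` (5 syllables):
  Weights: 3 do: H, 4 bli L, 5 si L.
  The penult (syllable 4, bli) is light, so stress falls on the antepenult (syllable 3, do:).
  → primary stress on syllable 3.
Suffixed `du.ned.do:.bli.si.ku` (6 syllables):
  Weights: 4 bli L, 5 si L, 6 ku L.
  The penult (syllable 5, si) is light, so stress falls on the antepenult (syllable 4, bli).
  → primary stress on syllable 4.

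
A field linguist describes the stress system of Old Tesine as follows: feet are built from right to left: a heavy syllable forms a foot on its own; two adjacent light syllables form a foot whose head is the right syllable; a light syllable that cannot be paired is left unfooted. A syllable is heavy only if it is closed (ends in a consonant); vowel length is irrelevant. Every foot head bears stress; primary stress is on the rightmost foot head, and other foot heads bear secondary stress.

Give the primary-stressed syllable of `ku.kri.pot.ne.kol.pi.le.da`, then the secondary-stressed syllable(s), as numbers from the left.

Weights: 1 ku L, 2 kri L, 3 pot H, 4 ne L, 5 kol H, 6 pi L, 7 le L, 8 da L.
Parse right to left (heavy = foot alone; LL = one foot; stranded L unfooted): (ku.ˈkri) (ˈpot) ne (ˈkol) pi (le.ˈda).
Foot heads: 2, 3, 5, 8.
Primary stress on the rightmost head = syllable 8.
Secondary stress on 2, 3, 5: ku.ˌkri.ˌpot.ne.ˌkol.pi.le.ˈda.

primary 8, secondary 2, 3, 5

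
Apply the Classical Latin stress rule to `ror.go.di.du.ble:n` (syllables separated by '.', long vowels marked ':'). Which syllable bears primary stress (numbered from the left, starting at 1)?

3

Classical Latin: stress the penult if heavy (long vowel or closed), else the antepenult.
Weights: 3 di L, 4 du L, 5 ble:n H.
The penult (syllable 4, du) is light, so stress falls on the antepenult (syllable 3, di).
Stress on syllable 3: ror.go.ˈdi.du.ble:n.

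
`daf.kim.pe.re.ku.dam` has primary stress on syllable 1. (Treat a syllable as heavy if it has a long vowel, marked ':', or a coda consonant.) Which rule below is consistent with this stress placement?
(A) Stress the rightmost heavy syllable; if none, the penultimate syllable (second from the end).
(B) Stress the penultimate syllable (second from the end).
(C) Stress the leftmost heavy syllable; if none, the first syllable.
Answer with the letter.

C

Rule A → syllable 6 (observed: 1).
Rule B → syllable 5 (observed: 1).
Rule C → syllable 1 ✓.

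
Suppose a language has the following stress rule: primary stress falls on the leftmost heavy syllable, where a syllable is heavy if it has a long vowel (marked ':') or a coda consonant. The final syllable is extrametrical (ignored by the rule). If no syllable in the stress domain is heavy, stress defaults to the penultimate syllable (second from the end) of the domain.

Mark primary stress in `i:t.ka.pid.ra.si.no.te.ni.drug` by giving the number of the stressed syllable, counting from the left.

The final syllable (9, drug) is extrametrical; the stress domain is syllables 1–8.
Weights: 1 i:t H, 2 ka L, 3 pid H, 4 ra L, 5 si L, 6 no L, 7 te L, 8 ni L.
Heavy syllables in the domain: 1, 3. The leftmost is syllable 1 (i:t).
Primary stress: syllable 1 → ˈi:t.ka.pid.ra.si.no.te.ni.drug.

1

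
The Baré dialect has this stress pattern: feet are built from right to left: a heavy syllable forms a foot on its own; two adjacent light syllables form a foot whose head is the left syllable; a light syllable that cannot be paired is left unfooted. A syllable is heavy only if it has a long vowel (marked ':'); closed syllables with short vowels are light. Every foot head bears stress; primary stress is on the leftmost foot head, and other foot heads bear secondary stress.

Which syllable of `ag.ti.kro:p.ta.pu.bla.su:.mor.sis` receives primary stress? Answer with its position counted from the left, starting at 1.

1

Weights: 1 ag L, 2 ti L, 3 kro:p H, 4 ta L, 5 pu L, 6 bla L, 7 su: H, 8 mor L, 9 sis L.
Parse right to left (heavy = foot alone; LL = one foot; stranded L unfooted): (ˈag.ti) (ˈkro:p) ta (ˈpu.bla) (ˈsu:) (ˈmor.sis).
Foot heads: 1, 3, 5, 7, 8.
Primary stress on the leftmost head = syllable 1.
Primary stress: syllable 1 → ˈag.ti.kro:p.ta.pu.bla.su:.mor.sis.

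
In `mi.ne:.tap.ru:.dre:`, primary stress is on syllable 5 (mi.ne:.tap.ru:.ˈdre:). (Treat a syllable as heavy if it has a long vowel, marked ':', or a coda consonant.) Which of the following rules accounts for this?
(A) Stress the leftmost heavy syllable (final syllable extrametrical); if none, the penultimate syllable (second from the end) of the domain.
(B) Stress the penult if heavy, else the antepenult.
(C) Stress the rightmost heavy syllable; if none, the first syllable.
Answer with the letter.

Rule A → syllable 2 (observed: 5).
Rule B → syllable 4 (observed: 5).
Rule C → syllable 5 ✓.

C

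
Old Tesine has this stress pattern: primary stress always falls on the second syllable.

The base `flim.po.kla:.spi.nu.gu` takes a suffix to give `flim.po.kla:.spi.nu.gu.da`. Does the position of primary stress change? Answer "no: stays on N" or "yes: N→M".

no: stays on 2

Base `flim.po.kla:.spi.nu.gu` (6 syllables):
  The word has 6 syllables; the second syllable is syllable 2 (po).
  → primary stress on syllable 2.
Suffixed `flim.po.kla:.spi.nu.gu.da` (7 syllables):
  The word has 7 syllables; the second syllable is syllable 2 (po).
  → primary stress on syllable 2.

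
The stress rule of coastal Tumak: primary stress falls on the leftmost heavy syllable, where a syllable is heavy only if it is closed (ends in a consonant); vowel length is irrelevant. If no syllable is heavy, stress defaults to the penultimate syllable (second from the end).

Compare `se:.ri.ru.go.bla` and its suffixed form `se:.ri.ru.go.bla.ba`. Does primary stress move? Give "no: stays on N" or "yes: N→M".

Base `se:.ri.ru.go.bla` (5 syllables):
  Weights: 1 se: L, 2 ri L, 3 ru L, 4 go L, 5 bla L.
  No heavy syllable in the domain; default to the penultimate syllable (second from the end) = syllable 4.
  → primary stress on syllable 4.
Suffixed `se:.ri.ru.go.bla.ba` (6 syllables):
  Weights: 1 se: L, 2 ri L, 3 ru L, 4 go L, 5 bla L, 6 ba L.
  No heavy syllable in the domain; default to the penultimate syllable (second from the end) = syllable 5.
  → primary stress on syllable 5.

yes: 4→5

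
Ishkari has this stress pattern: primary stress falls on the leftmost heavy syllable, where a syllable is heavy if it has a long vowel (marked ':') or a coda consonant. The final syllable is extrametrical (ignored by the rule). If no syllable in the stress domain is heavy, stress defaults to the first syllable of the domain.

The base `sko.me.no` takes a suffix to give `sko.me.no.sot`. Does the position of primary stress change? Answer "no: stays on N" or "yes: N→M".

no: stays on 1

Base `sko.me.no` (3 syllables):
  The final syllable (3, no) is extrametrical; the stress domain is syllables 1–2.
  Weights: 1 sko L, 2 me L.
  No heavy syllable in the domain; default to the first syllable of the domain = syllable 1.
  → primary stress on syllable 1.
Suffixed `sko.me.no.sot` (4 syllables):
  The final syllable (4, sot) is extrametrical; the stress domain is syllables 1–3.
  Weights: 1 sko L, 2 me L, 3 no L.
  No heavy syllable in the domain; default to the first syllable of the domain = syllable 1.
  → primary stress on syllable 1.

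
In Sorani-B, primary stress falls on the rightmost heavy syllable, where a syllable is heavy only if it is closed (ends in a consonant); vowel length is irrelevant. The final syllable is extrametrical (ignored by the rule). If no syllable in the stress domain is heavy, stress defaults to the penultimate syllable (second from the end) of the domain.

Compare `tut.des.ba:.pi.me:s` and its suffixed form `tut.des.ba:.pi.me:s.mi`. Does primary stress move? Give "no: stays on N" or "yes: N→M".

Base `tut.des.ba:.pi.me:s` (5 syllables):
  The final syllable (5, me:s) is extrametrical; the stress domain is syllables 1–4.
  Weights: 1 tut H, 2 des H, 3 ba: L, 4 pi L.
  Heavy syllables in the domain: 1, 2. The rightmost is syllable 2 (des).
  → primary stress on syllable 2.
Suffixed `tut.des.ba:.pi.me:s.mi` (6 syllables):
  The final syllable (6, mi) is extrametrical; the stress domain is syllables 1–5.
  Weights: 1 tut H, 2 des H, 3 ba: L, 4 pi L, 5 me:s H.
  Heavy syllables in the domain: 1, 2, 5. The rightmost is syllable 5 (me:s).
  → primary stress on syllable 5.

yes: 2→5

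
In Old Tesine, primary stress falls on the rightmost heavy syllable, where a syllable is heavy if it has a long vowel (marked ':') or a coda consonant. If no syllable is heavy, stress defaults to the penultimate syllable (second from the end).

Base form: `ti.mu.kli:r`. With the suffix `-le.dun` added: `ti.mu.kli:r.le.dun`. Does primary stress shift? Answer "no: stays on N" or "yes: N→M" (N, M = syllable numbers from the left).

Base `ti.mu.kli:r` (3 syllables):
  Weights: 1 ti L, 2 mu L, 3 kli:r H.
  Heavy syllables in the domain: 3. The rightmost is syllable 3 (kli:r).
  → primary stress on syllable 3.
Suffixed `ti.mu.kli:r.le.dun` (5 syllables):
  Weights: 1 ti L, 2 mu L, 3 kli:r H, 4 le L, 5 dun H.
  Heavy syllables in the domain: 3, 5. The rightmost is syllable 5 (dun).
  → primary stress on syllable 5.

yes: 3→5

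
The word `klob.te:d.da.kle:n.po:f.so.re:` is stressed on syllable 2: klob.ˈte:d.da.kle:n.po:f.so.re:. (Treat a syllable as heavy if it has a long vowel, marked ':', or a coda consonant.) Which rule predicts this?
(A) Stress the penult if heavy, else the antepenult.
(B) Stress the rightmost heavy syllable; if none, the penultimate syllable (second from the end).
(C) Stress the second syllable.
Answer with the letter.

C

Rule A → syllable 5 (observed: 2).
Rule B → syllable 7 (observed: 2).
Rule C → syllable 2 ✓.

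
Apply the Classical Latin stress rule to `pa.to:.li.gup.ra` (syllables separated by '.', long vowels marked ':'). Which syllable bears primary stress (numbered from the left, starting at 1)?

4

Classical Latin: stress the penult if heavy (long vowel or closed), else the antepenult.
Weights: 3 li L, 4 gup H, 5 ra L.
The penult (syllable 4, gup) is heavy, so it takes stress.
Stress on syllable 4: pa.to:.li.ˈgup.ra.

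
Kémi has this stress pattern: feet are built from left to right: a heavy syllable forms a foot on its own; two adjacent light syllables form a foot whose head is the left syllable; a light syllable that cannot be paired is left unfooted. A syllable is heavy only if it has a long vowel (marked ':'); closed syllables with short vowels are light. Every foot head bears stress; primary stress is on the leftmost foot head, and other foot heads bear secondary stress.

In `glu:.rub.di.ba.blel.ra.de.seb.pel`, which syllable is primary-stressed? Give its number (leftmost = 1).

Weights: 1 glu: H, 2 rub L, 3 di L, 4 ba L, 5 blel L, 6 ra L, 7 de L, 8 seb L, 9 pel L.
Parse left to right (heavy = foot alone; LL = one foot; stranded L unfooted): (ˈglu:) (ˈrub.di) (ˈba.blel) (ˈra.de) (ˈseb.pel).
Foot heads: 1, 2, 4, 6, 8.
Primary stress on the leftmost head = syllable 1.
Primary stress: syllable 1 → ˈglu:.rub.di.ba.blel.ra.de.seb.pel.

1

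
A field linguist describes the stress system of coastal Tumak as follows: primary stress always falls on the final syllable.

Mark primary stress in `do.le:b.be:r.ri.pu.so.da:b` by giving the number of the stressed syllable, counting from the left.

7

The word has 7 syllables; the final syllable is syllable 7 (da:b).
Primary stress: syllable 7 → do.le:b.be:r.ri.pu.so.ˈda:b.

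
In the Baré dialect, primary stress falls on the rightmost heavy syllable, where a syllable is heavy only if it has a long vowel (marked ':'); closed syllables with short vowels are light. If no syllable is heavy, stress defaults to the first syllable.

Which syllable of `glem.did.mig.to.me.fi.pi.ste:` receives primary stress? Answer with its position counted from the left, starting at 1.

8

Weights: 1 glem L, 2 did L, 3 mig L, 4 to L, 5 me L, 6 fi L, 7 pi L, 8 ste: H.
Heavy syllables in the domain: 8. The rightmost is syllable 8 (ste:).
Primary stress: syllable 8 → glem.did.mig.to.me.fi.pi.ˈste:.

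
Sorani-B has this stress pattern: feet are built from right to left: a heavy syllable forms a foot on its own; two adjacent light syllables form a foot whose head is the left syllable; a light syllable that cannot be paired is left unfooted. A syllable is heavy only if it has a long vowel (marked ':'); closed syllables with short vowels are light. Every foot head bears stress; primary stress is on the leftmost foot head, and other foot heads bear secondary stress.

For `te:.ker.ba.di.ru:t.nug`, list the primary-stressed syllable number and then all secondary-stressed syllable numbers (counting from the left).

Weights: 1 te: H, 2 ker L, 3 ba L, 4 di L, 5 ru:t H, 6 nug L.
Parse right to left (heavy = foot alone; LL = one foot; stranded L unfooted): (ˈte:) ker (ˈba.di) (ˈru:t) nug.
Foot heads: 1, 3, 5.
Primary stress on the leftmost head = syllable 1.
Secondary stress on 3, 5: ˈte:.ker.ˌba.di.ˌru:t.nug.

primary 1, secondary 3, 5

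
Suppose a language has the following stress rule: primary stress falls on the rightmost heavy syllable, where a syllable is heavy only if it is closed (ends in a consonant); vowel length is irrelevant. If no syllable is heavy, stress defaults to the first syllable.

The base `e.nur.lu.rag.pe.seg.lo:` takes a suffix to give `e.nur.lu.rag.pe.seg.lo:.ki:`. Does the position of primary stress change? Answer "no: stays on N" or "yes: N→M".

no: stays on 6

Base `e.nur.lu.rag.pe.seg.lo:` (7 syllables):
  Weights: 1 e L, 2 nur H, 3 lu L, 4 rag H, 5 pe L, 6 seg H, 7 lo: L.
  Heavy syllables in the domain: 2, 4, 6. The rightmost is syllable 6 (seg).
  → primary stress on syllable 6.
Suffixed `e.nur.lu.rag.pe.seg.lo:.ki:` (8 syllables):
  Weights: 1 e L, 2 nur H, 3 lu L, 4 rag H, 5 pe L, 6 seg H, 7 lo: L, 8 ki: L.
  Heavy syllables in the domain: 2, 4, 6. The rightmost is syllable 6 (seg).
  → primary stress on syllable 6.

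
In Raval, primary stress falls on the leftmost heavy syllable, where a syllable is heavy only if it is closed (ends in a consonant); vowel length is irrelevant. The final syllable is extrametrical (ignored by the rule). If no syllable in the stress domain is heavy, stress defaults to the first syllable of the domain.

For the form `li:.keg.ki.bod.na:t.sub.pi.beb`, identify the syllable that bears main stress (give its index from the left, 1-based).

The final syllable (8, beb) is extrametrical; the stress domain is syllables 1–7.
Weights: 1 li: L, 2 keg H, 3 ki L, 4 bod H, 5 na:t H, 6 sub H, 7 pi L.
Heavy syllables in the domain: 2, 4, 5, 6. The leftmost is syllable 2 (keg).
Primary stress: syllable 2 → li:.ˈkeg.ki.bod.na:t.sub.pi.beb.

2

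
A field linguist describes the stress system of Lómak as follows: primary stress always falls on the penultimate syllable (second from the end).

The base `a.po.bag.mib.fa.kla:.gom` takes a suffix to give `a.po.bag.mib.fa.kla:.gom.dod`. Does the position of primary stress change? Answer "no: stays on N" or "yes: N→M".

yes: 6→7

Base `a.po.bag.mib.fa.kla:.gom` (7 syllables):
  The word has 7 syllables; the penultimate syllable (second from the end) is syllable 6 (kla:).
  → primary stress on syllable 6.
Suffixed `a.po.bag.mib.fa.kla:.gom.dod` (8 syllables):
  The word has 8 syllables; the penultimate syllable (second from the end) is syllable 7 (gom).
  → primary stress on syllable 7.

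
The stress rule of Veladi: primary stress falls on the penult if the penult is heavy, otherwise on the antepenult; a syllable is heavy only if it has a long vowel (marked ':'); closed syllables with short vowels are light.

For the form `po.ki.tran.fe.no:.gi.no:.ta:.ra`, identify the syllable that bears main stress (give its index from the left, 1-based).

8

Weights: 7 no: H, 8 ta: H, 9 ra L.
The penult (syllable 8, ta:) is heavy, so it takes stress.
Primary stress: syllable 8 → po.ki.tran.fe.no:.gi.no:.ˈta:.ra.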